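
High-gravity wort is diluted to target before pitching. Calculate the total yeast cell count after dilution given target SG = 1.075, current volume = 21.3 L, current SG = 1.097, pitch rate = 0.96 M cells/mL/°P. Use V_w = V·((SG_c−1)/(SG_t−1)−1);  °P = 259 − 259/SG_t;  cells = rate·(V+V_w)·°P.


V_w = 21.3·((1.097−1)/(1.075−1)−1) = 6.2480
V_final = 21.3 + 6.2480 = 27.5480
°P = 259 − 259/1.075 = 18.0698
cells = 0.96·27.5480·18.0698

477.8745 billion cells


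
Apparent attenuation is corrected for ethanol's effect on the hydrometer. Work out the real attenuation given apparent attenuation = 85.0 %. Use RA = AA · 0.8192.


RA = 85.0 · 0.8192

69.6320 %


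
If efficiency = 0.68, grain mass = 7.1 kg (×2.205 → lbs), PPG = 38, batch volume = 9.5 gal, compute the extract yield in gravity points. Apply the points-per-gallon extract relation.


points = lbs × PPG × eff / vol
lbs = 7.1 × 2.205 = 15.6555
points = 15.6555 × 38 × 0.68 / 9.5

42.5830 points


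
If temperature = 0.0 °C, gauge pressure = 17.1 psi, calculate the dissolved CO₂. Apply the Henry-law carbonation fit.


vols = (P + 14.695)·(0.01821 + 0.09011·e^(−0.04·T))
vols = (17.1 + 14.695)·(0.01821 + 0.09011·e^(−0.04·0.0))

3.4440 volumes


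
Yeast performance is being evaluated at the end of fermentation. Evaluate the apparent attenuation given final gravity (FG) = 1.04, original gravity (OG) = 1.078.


AA = (OG − FG)/(OG − 1) · 100
AA = (1.078 − 1.04)/(1.078 − 1) · 100

48.7179 %


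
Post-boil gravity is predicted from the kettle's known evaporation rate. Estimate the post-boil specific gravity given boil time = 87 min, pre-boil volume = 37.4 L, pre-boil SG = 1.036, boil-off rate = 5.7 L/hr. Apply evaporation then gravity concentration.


V_post = V_pre − rate·(t/60);  SG_post = 1 + (SG_pre−1)·V_pre/V_post
V_post = 37.4 − 5.7·(87/60) = 29.1350
SG_post = 1 + (1.036 − 1)·37.4/29.1350

1.0462


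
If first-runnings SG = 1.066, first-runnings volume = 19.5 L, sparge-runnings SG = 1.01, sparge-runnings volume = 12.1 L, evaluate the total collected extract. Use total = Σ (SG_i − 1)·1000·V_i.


first = (1.066 − 1)·1000·19.5 = 1287.0000
sparge = (1.01 − 1)·1000·12.1 = 121.0000
total = 1287.0000 + 121.0000

1408.0000 gravity·L


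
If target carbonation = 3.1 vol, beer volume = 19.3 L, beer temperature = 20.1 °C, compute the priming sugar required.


residual = 14.695·(0.01821 + 0.09011·e^(−0.04·T));  sugar = (target − residual)·4.0·V
residual = 14.695·(0.01821 + 0.09011·e^(−0.04·20.1)) = 0.8602
sugar = (3.1 − 0.8602)·4.0·19.3

172.9120 g


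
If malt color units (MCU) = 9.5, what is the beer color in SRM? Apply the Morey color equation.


SRM = 1.4922 · MCU^0.6859
SRM = 1.4922 · 9.5^0.6859

6.9895 SRM


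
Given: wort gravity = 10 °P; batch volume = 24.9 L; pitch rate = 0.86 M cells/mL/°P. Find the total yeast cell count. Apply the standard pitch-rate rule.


cells (billions) = rate · V_L · °P
cells = 0.86 · 24.9 · 10

214.1400 billion cells


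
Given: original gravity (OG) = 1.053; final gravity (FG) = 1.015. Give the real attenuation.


AA = (OG−FG)/(OG−1)·100;  RA = AA·0.8192
AA = (1.053 − 1.015)/(1.053 − 1)·100 = 71.6981
RA = 71.6981·0.8192

58.7351 %


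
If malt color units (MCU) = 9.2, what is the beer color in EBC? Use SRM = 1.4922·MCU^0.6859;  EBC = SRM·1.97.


SRM = 1.4922·9.2^0.6859 = 6.8374
EBC = 6.8374·1.97

13.4696 EBC


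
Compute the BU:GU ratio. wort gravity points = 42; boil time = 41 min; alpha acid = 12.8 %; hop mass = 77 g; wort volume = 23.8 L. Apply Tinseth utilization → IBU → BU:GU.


U = 1.65·0.000125^(GP/1000)·(1−e^(−0.04t))/4.15;  IBU = (α/100)·m·U·1000/V;  BU:GU = IBU/GP
U = 1.65·0.000125^(42/1000)·(1−e^(−0.04·41))/4.15 = 0.2197
IBU = (12.8/100)·77·0.2197·1000/23.8 = 90.9862
BU:GU = 90.9862/42

2.1663


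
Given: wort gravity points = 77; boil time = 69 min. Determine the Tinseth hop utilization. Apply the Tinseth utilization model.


U = 1.65·0.000125^(GP/1000) · (1 − e^(−0.04·t))/4.15
bigness = 1.65·0.000125^(77/1000) = 0.8259
boil_factor = (1 − e^(−0.04·69))/4.15 = 0.2257
U = 0.8259 · 0.2257

0.1864


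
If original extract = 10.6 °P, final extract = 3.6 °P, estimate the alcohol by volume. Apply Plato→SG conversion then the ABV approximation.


SG = 259/(259 − P);  ABV = (OG − FG)·131.25
OG = 259/(259 − 10.6) = 1.0427
FG = 259/(259 − 3.6) = 1.0141
ABV = (1.0427 − 1.0141)·131.25

3.7508 % ABV


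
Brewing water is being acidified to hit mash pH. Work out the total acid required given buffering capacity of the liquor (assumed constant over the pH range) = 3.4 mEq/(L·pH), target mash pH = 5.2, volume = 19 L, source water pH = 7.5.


acid = buffering capacity · (pH_source − pH_target) · V
acid = 3.4 · (7.5 − 5.2) · 19

148.5800 mEq


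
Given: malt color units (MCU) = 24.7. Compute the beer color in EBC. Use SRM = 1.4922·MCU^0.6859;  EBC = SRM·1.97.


SRM = 1.4922·24.7^0.6859 = 13.4610
EBC = 13.4610·1.97

26.5182 EBC


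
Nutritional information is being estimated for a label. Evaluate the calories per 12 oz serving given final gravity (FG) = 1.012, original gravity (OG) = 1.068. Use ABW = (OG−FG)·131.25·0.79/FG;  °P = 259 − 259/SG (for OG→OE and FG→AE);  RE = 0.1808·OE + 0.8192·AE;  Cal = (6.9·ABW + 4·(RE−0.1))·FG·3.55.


ABW = (1.068 − 1.012)·131.25·0.79/1.012 = 5.7376
OE = 259 − 259/1.068 = 16.4906 °P
AE = 259 − 259/1.012 = 3.0711 °P
RE = 0.1808·16.4906 + 0.8192·3.0711 = 5.4974 °P
Cal = (6.9·5.7376 + 4·(5.4974−0.1))·1.012·3.55

219.7929 kcal


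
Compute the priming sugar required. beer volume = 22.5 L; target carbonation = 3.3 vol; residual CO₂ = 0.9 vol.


sugar = (target − residual)·4.0·V
sugar = (3.3 − 0.9)·4.0·22.5

216.0000 g


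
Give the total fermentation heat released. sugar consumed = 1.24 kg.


Q = m_sugar · 590 kJ/kg
Q = 1.24 · 590

731.6000 kJ


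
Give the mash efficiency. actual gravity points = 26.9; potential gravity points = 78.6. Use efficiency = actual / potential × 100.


efficiency = 26.9 / 78.6 × 100

34.2239 %


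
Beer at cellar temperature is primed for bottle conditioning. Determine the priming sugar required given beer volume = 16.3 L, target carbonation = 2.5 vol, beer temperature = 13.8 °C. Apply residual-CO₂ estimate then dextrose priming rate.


residual = 14.695·(0.01821 + 0.09011·e^(−0.04·T));  sugar = (target − residual)·4.0·V
residual = 14.695·(0.01821 + 0.09011·e^(−0.04·13.8)) = 1.0300
sugar = (2.5 − 1.0300)·4.0·16.3

95.8409 g


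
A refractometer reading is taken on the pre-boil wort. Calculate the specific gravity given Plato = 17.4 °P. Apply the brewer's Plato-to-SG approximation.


SG = 259/(259 − P)
SG = 259/(259 − 17.4)

1.0720


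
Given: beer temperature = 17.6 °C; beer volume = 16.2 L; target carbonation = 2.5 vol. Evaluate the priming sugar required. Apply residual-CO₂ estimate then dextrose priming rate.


residual = 14.695·(0.01821 + 0.09011·e^(−0.04·T));  sugar = (target − residual)·4.0·V
residual = 14.695·(0.01821 + 0.09011·e^(−0.04·17.6)) = 0.9225
sugar = (2.5 − 0.9225)·4.0·16.2

102.2199 g


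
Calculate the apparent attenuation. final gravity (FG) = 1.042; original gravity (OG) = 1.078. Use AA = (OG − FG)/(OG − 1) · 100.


AA = (1.078 − 1.042)/(1.078 − 1) · 100

46.1538 %


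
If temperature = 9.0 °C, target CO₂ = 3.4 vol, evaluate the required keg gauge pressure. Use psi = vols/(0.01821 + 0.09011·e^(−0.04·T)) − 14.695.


psi = 3.4/(0.01821 + 0.09011·e^(−0.04·9.0)) − 14.695

27.2401 psi


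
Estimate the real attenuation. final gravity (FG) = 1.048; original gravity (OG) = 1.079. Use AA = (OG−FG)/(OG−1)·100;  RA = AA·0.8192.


AA = (1.079 − 1.048)/(1.079 − 1)·100 = 39.2405
RA = 39.2405·0.8192

32.1458 %


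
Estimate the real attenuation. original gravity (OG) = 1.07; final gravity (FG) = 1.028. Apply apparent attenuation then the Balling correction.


AA = (OG−FG)/(OG−1)·100;  RA = AA·0.8192
AA = (1.07 − 1.028)/(1.07 − 1)·100 = 60.0000
RA = 60.0000·0.8192

49.1520 %


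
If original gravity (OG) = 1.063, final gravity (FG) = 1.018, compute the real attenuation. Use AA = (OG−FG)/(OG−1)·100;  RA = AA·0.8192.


AA = (1.063 − 1.018)/(1.063 − 1)·100 = 71.4286
RA = 71.4286·0.8192

58.5143 %


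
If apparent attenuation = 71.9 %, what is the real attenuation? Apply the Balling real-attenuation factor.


RA = AA · 0.8192
RA = 71.9 · 0.8192

58.9005 %


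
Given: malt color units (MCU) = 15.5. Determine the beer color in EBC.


SRM = 1.4922·MCU^0.6859;  EBC = SRM·1.97
SRM = 1.4922·15.5^0.6859 = 9.7786
EBC = 9.7786·1.97

19.2638 EBC


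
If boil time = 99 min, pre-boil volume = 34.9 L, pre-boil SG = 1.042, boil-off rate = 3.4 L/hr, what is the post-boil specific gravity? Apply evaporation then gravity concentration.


V_post = V_pre − rate·(t/60);  SG_post = 1 + (SG_pre−1)·V_pre/V_post
V_post = 34.9 − 3.4·(99/60) = 29.2900
SG_post = 1 + (1.042 − 1)·34.9/29.2900

1.0500


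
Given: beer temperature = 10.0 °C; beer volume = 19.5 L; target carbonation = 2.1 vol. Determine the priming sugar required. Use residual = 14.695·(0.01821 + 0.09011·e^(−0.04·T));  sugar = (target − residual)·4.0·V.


residual = 14.695·(0.01821 + 0.09011·e^(−0.04·10.0)) = 1.1552
sugar = (2.1 − 1.1552)·4.0·19.5

73.6935 g


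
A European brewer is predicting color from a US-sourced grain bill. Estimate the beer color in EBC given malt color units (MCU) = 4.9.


SRM = 1.4922·MCU^0.6859;  EBC = SRM·1.97
SRM = 1.4922·4.9^0.6859 = 4.4385
EBC = 4.4385·1.97

8.7438 EBC


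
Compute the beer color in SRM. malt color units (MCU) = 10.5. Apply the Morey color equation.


SRM = 1.4922 · MCU^0.6859
SRM = 1.4922 · 10.5^0.6859

7.4862 SRM


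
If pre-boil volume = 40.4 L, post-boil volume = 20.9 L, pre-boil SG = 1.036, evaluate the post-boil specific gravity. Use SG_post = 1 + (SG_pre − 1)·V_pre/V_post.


pts_pre = (1.036 − 1)·1000 = 36.0000
pts_post = 36.0000·40.4/20.9 = 69.5885
SG_post = 1 + 69.5885/1000

1.0696


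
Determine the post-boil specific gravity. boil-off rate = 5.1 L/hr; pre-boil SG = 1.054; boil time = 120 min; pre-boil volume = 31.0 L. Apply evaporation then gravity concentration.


V_post = V_pre − rate·(t/60);  SG_post = 1 + (SG_pre−1)·V_pre/V_post
V_post = 31.0 − 5.1·(120/60) = 20.8000
SG_post = 1 + (1.054 − 1)·31.0/20.8000

1.0805


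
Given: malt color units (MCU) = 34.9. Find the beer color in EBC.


SRM = 1.4922·MCU^0.6859;  EBC = SRM·1.97
SRM = 1.4922·34.9^0.6859 = 17.0628
EBC = 17.0628·1.97

33.6138 EBC


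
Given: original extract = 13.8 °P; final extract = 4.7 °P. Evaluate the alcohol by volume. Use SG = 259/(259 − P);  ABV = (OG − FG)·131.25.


OG = 259/(259 − 13.8) = 1.0563
FG = 259/(259 − 4.7) = 1.0185
ABV = (1.0563 − 1.0185)·131.25

4.9611 % ABV


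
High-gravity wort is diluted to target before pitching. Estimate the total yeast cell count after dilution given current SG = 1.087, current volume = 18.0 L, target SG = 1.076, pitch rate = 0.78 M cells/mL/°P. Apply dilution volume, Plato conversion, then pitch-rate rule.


V_w = V·((SG_c−1)/(SG_t−1)−1);  °P = 259 − 259/SG_t;  cells = rate·(V+V_w)·°P
V_w = 18.0·((1.087−1)/(1.076−1)−1) = 2.6053
V_final = 18.0 + 2.6053 = 20.6053
°P = 259 − 259/1.076 = 18.2937
cells = 0.78·20.6053·18.2937

294.0180 billion cells


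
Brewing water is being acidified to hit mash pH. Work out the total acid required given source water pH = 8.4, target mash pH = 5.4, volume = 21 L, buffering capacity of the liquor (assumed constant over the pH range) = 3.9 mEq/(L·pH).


acid = buffering capacity · (pH_source − pH_target) · V
acid = 3.9 · (8.4 − 5.4) · 21

245.7000 mEq


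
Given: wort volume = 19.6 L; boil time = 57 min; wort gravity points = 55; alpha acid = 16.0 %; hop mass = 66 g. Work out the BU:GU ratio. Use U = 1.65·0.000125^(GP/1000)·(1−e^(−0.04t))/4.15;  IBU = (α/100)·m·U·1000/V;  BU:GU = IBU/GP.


U = 1.65·0.000125^(55/1000)·(1−e^(−0.04·57))/4.15 = 0.2177
IBU = (16.0/100)·66·0.2177·1000/19.6 = 117.3039
BU:GU = 117.3039/55

2.1328


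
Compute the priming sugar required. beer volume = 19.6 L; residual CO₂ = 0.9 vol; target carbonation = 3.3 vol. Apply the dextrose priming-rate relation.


sugar = (target − residual)·4.0·V
sugar = (3.3 − 0.9)·4.0·19.6

188.1600 g


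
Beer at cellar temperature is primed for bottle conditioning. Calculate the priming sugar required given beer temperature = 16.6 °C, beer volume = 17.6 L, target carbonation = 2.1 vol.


residual = 14.695·(0.01821 + 0.09011·e^(−0.04·T));  sugar = (target − residual)·4.0·V
residual = 14.695·(0.01821 + 0.09011·e^(−0.04·16.6)) = 0.9493
sugar = (2.1 − 0.9493)·4.0·17.6

81.0120 g


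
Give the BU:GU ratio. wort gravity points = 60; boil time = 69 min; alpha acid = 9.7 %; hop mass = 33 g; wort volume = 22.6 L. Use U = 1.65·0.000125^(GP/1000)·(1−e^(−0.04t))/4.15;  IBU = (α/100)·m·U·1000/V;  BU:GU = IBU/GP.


U = 1.65·0.000125^(60/1000)·(1−e^(−0.04·69))/4.15 = 0.2172
IBU = (9.7/100)·33·0.2172·1000/22.6 = 30.7632
BU:GU = 30.7632/60

0.5127


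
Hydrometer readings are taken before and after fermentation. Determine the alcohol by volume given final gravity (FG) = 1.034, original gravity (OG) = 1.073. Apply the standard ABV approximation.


ABV = (OG − FG) · 131.25
ABV = (1.073 − 1.034) · 131.25

5.1187 % ABV


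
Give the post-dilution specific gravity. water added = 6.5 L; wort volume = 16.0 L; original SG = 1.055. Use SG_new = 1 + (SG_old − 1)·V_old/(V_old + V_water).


pts = (1.055 − 1)·1000·16.0/(16.0 + 6.5) = 39.1111
SG_new = 1 + 39.1111/1000

1.0391


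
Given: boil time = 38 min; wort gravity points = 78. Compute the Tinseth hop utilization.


U = 1.65·0.000125^(GP/1000) · (1 − e^(−0.04·t))/4.15
bigness = 1.65·0.000125^(78/1000) = 0.8185
boil_factor = (1 − e^(−0.04·38))/4.15 = 0.1883
U = 0.8185 · 0.1883

0.1541


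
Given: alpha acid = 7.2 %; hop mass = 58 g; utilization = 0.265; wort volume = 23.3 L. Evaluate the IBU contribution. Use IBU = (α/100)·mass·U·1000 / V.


IBU = (7.2/100)·58·0.265·1000 / 23.3

47.4953 IBU


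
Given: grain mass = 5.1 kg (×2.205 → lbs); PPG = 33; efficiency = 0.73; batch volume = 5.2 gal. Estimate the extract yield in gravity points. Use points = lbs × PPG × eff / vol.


lbs = 5.1 × 2.205 = 11.2455
points = 11.2455 × 33 × 0.73 / 5.2

52.0969 points


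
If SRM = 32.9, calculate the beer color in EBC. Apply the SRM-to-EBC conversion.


EBC = SRM · 1.97
EBC = 32.9 · 1.97

64.8130 EBC


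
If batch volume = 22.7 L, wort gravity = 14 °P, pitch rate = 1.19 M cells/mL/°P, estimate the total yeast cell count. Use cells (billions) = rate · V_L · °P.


cells = 1.19 · 22.7 · 14

378.1820 billion cells


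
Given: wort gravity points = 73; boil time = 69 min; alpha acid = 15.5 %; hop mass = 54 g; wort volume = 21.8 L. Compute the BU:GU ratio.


U = 1.65·0.000125^(GP/1000)·(1−e^(−0.04t))/4.15;  IBU = (α/100)·m·U·1000/V;  BU:GU = IBU/GP
U = 1.65·0.000125^(73/1000)·(1−e^(−0.04·69))/4.15 = 0.1932
IBU = (15.5/100)·54·0.1932·1000/21.8 = 74.1965
BU:GU = 74.1965/73

1.0164


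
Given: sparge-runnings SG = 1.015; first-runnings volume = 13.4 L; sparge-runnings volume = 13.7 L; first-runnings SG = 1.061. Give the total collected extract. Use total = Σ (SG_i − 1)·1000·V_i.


first = (1.061 − 1)·1000·13.4 = 817.4000
sparge = (1.015 − 1)·1000·13.7 = 205.5000
total = 817.4000 + 205.5000

1022.9000 gravity·L


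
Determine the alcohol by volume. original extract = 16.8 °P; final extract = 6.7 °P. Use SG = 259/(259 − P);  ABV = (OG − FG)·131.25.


OG = 259/(259 − 16.8) = 1.0694
FG = 259/(259 − 6.7) = 1.0266
ABV = (1.0694 − 1.0266)·131.25

5.6186 % ABV


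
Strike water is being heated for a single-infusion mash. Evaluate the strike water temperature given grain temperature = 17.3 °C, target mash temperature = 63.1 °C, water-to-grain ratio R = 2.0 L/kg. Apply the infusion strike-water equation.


T_strike = (0.41/R)·(T_mash − T_grain) + T_mash
T_strike = (0.41/2.0)·(63.1 − 17.3) + 63.1

72.4890 °C


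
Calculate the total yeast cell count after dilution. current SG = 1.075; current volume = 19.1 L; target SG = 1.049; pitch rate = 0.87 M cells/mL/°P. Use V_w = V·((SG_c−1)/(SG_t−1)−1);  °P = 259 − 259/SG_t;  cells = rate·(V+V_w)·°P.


V_w = 19.1·((1.075−1)/(1.049−1)−1) = 10.1347
V_final = 19.1 + 10.1347 = 29.2347
°P = 259 − 259/1.049 = 12.0982
cells = 0.87·29.2347·12.0982

307.7076 billion cells


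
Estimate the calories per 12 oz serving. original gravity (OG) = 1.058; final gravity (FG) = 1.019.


ABW = (OG−FG)·131.25·0.79/FG;  °P = 259 − 259/SG (for OG→OE and FG→AE);  RE = 0.1808·OE + 0.8192·AE;  Cal = (6.9·ABW + 4·(RE−0.1))·FG·3.55
ABW = (1.058 − 1.019)·131.25·0.79/1.019 = 3.9684
OE = 259 − 259/1.058 = 14.1985 °P
AE = 259 − 259/1.019 = 4.8292 °P
RE = 0.1808·14.1985 + 0.8192·4.8292 = 6.5232 °P
Cal = (6.9·3.9684 + 4·(6.5232−0.1))·1.019·3.55

191.9957 kcal


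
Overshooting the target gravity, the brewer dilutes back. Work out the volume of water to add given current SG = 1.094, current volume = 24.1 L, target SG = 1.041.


V_water = V·((SG_curr − 1)/(SG_target − 1) − 1)
V_water = 24.1·((1.094 − 1)/(1.041 − 1) − 1)

31.1537 L


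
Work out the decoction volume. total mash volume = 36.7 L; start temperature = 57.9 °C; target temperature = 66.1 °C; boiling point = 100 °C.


V_dec = V_total·(T_target − T_start)/(T_boil − T_start)
V_dec = 36.7·(66.1 − 57.9)/(100 − 57.9)

7.1482 L


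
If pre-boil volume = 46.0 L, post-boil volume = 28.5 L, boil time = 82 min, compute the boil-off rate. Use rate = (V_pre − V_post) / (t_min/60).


rate = (46.0 − 28.5) / (82/60)

12.8049 L/hr


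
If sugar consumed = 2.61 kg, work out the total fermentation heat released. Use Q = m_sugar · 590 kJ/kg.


Q = 2.61 · 590

1539.9000 kJ


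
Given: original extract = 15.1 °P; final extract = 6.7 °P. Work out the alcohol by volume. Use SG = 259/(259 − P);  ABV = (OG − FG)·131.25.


OG = 259/(259 − 15.1) = 1.0619
FG = 259/(259 − 6.7) = 1.0266
ABV = (1.0619 − 1.0266)·131.25

4.6403 % ABV


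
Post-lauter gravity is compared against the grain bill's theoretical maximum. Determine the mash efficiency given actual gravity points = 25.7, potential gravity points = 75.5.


efficiency = actual / potential × 100
efficiency = 25.7 / 75.5 × 100

34.0397 %


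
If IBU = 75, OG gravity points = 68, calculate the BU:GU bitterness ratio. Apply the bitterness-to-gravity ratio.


BU:GU = IBU / OG_points
BU:GU = 75 / 68

1.1029


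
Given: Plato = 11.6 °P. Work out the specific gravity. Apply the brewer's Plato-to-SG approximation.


SG = 259/(259 − P)
SG = 259/(259 − 11.6)

1.0469


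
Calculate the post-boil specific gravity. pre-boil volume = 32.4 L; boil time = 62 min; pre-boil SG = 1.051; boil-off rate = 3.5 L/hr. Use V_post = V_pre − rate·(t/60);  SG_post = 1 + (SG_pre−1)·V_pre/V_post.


V_post = 32.4 − 3.5·(62/60) = 28.7833
SG_post = 1 + (1.051 − 1)·32.4/28.7833

1.0574


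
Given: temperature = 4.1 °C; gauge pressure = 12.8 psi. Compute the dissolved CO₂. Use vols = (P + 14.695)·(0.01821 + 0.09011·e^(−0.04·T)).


vols = (12.8 + 14.695)·(0.01821 + 0.09011·e^(−0.04·4.1))

2.6035 volumes


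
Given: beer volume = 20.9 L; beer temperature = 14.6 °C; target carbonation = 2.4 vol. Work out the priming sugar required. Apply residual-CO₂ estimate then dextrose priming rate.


residual = 14.695·(0.01821 + 0.09011·e^(−0.04·T));  sugar = (target − residual)·4.0·V
residual = 14.695·(0.01821 + 0.09011·e^(−0.04·14.6)) = 1.0060
sugar = (2.4 − 1.0060)·4.0·20.9

116.5355 g


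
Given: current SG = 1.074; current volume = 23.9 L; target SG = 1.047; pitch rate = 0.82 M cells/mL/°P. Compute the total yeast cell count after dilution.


V_w = V·((SG_c−1)/(SG_t−1)−1);  °P = 259 − 259/SG_t;  cells = rate·(V+V_w)·°P
V_w = 23.9·((1.074−1)/(1.047−1)−1) = 13.7298
V_final = 23.9 + 13.7298 = 37.6298
°P = 259 − 259/1.047 = 11.6266
cells = 0.82·37.6298·11.6266

358.7538 billion cells


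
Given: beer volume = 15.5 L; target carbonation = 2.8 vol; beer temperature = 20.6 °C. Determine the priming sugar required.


residual = 14.695·(0.01821 + 0.09011·e^(−0.04·T));  sugar = (target − residual)·4.0·V
residual = 14.695·(0.01821 + 0.09011·e^(−0.04·20.6)) = 0.8485
sugar = (2.8 − 0.8485)·4.0·15.5

120.9947 g


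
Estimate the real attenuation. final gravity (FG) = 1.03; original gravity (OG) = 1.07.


AA = (OG−FG)/(OG−1)·100;  RA = AA·0.8192
AA = (1.07 − 1.03)/(1.07 − 1)·100 = 57.1429
RA = 57.1429·0.8192

46.8114 %


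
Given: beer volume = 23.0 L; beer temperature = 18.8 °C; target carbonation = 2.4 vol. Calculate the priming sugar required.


residual = 14.695·(0.01821 + 0.09011·e^(−0.04·T));  sugar = (target − residual)·4.0·V
residual = 14.695·(0.01821 + 0.09011·e^(−0.04·18.8)) = 0.8918
sugar = (2.4 − 0.8918)·4.0·23.0

138.7509 g


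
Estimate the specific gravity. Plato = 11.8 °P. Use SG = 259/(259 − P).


SG = 259/(259 − 11.8)

1.0477


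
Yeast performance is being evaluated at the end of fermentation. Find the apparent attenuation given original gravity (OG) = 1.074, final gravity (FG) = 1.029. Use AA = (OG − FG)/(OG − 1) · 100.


AA = (1.074 − 1.029)/(1.074 − 1) · 100

60.8108 %


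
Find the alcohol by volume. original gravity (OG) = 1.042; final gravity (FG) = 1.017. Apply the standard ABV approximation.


ABV = (OG − FG) · 131.25
ABV = (1.042 − 1.017) · 131.25

3.2813 % ABV


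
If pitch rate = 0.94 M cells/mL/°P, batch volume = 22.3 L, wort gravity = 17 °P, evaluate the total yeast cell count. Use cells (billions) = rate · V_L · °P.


cells = 0.94 · 22.3 · 17

356.3540 billion cells


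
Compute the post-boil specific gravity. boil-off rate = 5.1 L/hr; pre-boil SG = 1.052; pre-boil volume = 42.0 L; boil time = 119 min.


V_post = V_pre − rate·(t/60);  SG_post = 1 + (SG_pre−1)·V_pre/V_post
V_post = 42.0 − 5.1·(119/60) = 31.8850
SG_post = 1 + (1.052 − 1)·42.0/31.8850

1.0685


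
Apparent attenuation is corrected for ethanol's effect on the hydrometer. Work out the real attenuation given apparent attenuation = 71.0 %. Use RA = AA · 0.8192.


RA = 71.0 · 0.8192

58.1632 %


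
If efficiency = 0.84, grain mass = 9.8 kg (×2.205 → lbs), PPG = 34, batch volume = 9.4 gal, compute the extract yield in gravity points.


points = lbs × PPG × eff / vol
lbs = 9.8 × 2.205 = 21.6090
points = 21.6090 × 34 × 0.84 / 9.4

65.6546 points


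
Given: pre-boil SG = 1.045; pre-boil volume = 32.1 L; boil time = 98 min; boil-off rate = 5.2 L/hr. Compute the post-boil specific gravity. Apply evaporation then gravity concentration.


V_post = V_pre − rate·(t/60);  SG_post = 1 + (SG_pre−1)·V_pre/V_post
V_post = 32.1 − 5.2·(98/60) = 23.6067
SG_post = 1 + (1.045 − 1)·32.1/23.6067

1.0612


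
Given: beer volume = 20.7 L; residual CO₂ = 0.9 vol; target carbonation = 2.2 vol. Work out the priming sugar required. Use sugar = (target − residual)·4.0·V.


sugar = (2.2 − 0.9)·4.0·20.7

107.6400 g


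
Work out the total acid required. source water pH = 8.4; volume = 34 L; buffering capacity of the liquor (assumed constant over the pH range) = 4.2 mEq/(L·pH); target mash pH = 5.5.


acid = buffering capacity · (pH_source − pH_target) · V
acid = 4.2 · (8.4 − 5.5) · 34

414.1200 mEq


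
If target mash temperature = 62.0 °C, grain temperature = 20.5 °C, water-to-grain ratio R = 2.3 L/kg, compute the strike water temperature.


T_strike = (0.41/R)·(T_mash − T_grain) + T_mash
T_strike = (0.41/2.3)·(62.0 − 20.5) + 62.0

69.3978 °C


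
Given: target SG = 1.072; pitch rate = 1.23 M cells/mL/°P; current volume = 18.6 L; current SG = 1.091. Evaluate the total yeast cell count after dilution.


V_w = V·((SG_c−1)/(SG_t−1)−1);  °P = 259 − 259/SG_t;  cells = rate·(V+V_w)·°P
V_w = 18.6·((1.091−1)/(1.072−1)−1) = 4.9083
V_final = 18.6 + 4.9083 = 23.5083
°P = 259 − 259/1.072 = 17.3955
cells = 1.23·23.5083·17.3955

502.9959 billion cells


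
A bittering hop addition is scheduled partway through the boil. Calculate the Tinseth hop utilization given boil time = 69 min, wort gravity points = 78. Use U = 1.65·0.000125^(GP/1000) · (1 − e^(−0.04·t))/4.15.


bigness = 1.65·0.000125^(78/1000) = 0.8185
boil_factor = (1 − e^(−0.04·69))/4.15 = 0.2257
U = 0.8185 · 0.2257

0.1848


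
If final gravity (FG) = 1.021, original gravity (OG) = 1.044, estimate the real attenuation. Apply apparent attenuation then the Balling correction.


AA = (OG−FG)/(OG−1)·100;  RA = AA·0.8192
AA = (1.044 − 1.021)/(1.044 − 1)·100 = 52.2727
RA = 52.2727·0.8192

42.8218 %


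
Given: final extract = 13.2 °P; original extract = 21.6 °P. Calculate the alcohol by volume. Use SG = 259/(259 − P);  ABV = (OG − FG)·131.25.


OG = 259/(259 − 21.6) = 1.0910
FG = 259/(259 − 13.2) = 1.0537
ABV = (1.0910 − 1.0537)·131.25

4.8935 % ABV


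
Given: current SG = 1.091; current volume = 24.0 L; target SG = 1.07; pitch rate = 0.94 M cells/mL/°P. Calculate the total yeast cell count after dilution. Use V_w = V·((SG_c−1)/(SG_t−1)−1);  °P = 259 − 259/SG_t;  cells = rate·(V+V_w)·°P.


V_w = 24.0·((1.091−1)/(1.07−1)−1) = 7.2000
V_final = 24.0 + 7.2000 = 31.2000
°P = 259 − 259/1.07 = 16.9439
cells = 0.94·31.2000·16.9439

496.9314 billion cells


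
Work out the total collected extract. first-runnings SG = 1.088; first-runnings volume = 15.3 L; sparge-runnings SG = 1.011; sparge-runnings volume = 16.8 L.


total = Σ (SG_i − 1)·1000·V_i
first = (1.088 − 1)·1000·15.3 = 1346.4000
sparge = (1.011 − 1)·1000·16.8 = 184.8000
total = 1346.4000 + 184.8000

1531.2000 gravity·L


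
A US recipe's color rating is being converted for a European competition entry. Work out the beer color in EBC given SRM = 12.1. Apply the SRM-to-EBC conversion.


EBC = SRM · 1.97
EBC = 12.1 · 1.97

23.8370 EBC


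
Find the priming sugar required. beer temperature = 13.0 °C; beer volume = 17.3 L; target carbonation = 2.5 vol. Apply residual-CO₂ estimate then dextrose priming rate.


residual = 14.695·(0.01821 + 0.09011·e^(−0.04·T));  sugar = (target − residual)·4.0·V
residual = 14.695·(0.01821 + 0.09011·e^(−0.04·13.0)) = 1.0548
sugar = (2.5 − 1.0548)·4.0·17.3

100.0051 g


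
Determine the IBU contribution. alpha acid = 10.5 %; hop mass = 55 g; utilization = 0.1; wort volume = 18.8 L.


IBU = (α/100)·mass·U·1000 / V
IBU = (10.5/100)·55·0.1·1000 / 18.8

30.7181 IBU


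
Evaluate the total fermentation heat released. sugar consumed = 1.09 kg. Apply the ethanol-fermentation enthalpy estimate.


Q = m_sugar · 590 kJ/kg
Q = 1.09 · 590

643.1000 kJ


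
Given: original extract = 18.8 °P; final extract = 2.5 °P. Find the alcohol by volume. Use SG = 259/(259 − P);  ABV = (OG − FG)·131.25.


OG = 259/(259 − 18.8) = 1.0783
FG = 259/(259 − 2.5) = 1.0097
ABV = (1.0783 − 1.0097)·131.25

8.9934 % ABV


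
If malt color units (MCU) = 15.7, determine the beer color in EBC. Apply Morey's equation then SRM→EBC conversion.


SRM = 1.4922·MCU^0.6859;  EBC = SRM·1.97
SRM = 1.4922·15.7^0.6859 = 9.8649
EBC = 9.8649·1.97

19.4339 EBC


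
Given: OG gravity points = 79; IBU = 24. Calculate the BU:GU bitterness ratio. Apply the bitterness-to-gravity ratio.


BU:GU = IBU / OG_points
BU:GU = 24 / 79

0.3038


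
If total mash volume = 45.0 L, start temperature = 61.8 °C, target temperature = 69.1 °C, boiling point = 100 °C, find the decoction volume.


V_dec = V_total·(T_target − T_start)/(T_boil − T_start)
V_dec = 45.0·(69.1 − 61.8)/(100 − 61.8)

8.5995 L


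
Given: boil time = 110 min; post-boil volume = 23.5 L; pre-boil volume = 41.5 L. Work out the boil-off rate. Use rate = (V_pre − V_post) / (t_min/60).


rate = (41.5 − 23.5) / (110/60)

9.8182 L/hr


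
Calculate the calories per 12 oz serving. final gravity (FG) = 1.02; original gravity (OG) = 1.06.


ABW = (OG−FG)·131.25·0.79/FG;  °P = 259 − 259/SG (for OG→OE and FG→AE);  RE = 0.1808·OE + 0.8192·AE;  Cal = (6.9·ABW + 4·(RE−0.1))·FG·3.55
ABW = (1.06 − 1.02)·131.25·0.79/1.02 = 4.0662
OE = 259 − 259/1.06 = 14.6604 °P
AE = 259 − 259/1.02 = 5.0784 °P
RE = 0.1808·14.6604 + 0.8192·5.0784 = 6.8108 °P
Cal = (6.9·4.0662 + 4·(6.8108−0.1))·1.02·3.55

198.7929 kcal


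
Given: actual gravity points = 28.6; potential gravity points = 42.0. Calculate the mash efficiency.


efficiency = actual / potential × 100
efficiency = 28.6 / 42.0 × 100

68.0952 %


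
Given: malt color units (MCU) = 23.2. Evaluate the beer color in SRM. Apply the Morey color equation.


SRM = 1.4922 · MCU^0.6859
SRM = 1.4922 · 23.2^0.6859

12.8948 SRM


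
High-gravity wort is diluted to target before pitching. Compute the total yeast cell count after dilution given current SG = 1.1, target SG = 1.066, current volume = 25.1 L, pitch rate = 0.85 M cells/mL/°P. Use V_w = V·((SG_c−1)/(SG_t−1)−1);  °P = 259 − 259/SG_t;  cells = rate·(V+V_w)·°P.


V_w = 25.1·((1.1−1)/(1.066−1)−1) = 12.9303
V_final = 25.1 + 12.9303 = 38.0303
°P = 259 − 259/1.066 = 16.0356
cells = 0.85·38.0303·16.0356

518.3644 billion cells


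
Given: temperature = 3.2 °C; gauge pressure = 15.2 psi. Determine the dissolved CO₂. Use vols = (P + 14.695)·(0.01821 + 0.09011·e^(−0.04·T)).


vols = (15.2 + 14.695)·(0.01821 + 0.09011·e^(−0.04·3.2))

2.9146 volumes


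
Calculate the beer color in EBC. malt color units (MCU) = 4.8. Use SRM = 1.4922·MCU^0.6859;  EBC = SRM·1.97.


SRM = 1.4922·4.8^0.6859 = 4.3761
EBC = 4.3761·1.97

8.6210 EBC


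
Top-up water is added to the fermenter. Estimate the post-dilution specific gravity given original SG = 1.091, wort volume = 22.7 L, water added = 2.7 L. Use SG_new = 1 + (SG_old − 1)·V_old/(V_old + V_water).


pts = (1.091 − 1)·1000·22.7/(22.7 + 2.7) = 81.3268
SG_new = 1 + 81.3268/1000

1.0813


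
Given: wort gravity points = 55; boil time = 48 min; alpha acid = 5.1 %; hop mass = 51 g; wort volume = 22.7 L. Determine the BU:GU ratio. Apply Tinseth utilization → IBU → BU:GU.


U = 1.65·0.000125^(GP/1000)·(1−e^(−0.04t))/4.15;  IBU = (α/100)·m·U·1000/V;  BU:GU = IBU/GP
U = 1.65·0.000125^(55/1000)·(1−e^(−0.04·48))/4.15 = 0.2070
IBU = (5.1/100)·51·0.2070·1000/22.7 = 23.7153
BU:GU = 23.7153/55

0.4312


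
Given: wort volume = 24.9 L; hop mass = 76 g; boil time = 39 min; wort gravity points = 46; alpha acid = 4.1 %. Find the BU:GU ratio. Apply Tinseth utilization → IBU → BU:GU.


U = 1.65·0.000125^(GP/1000)·(1−e^(−0.04t))/4.15;  IBU = (α/100)·m·U·1000/V;  BU:GU = IBU/GP
U = 1.65·0.000125^(46/1000)·(1−e^(−0.04·39))/4.15 = 0.2077
IBU = (4.1/100)·76·0.2077·1000/24.9 = 25.9923
BU:GU = 25.9923/46

0.5650


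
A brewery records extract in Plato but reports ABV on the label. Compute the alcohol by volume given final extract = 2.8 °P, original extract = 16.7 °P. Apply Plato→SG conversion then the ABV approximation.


SG = 259/(259 − P);  ABV = (OG − FG)·131.25
OG = 259/(259 − 16.7) = 1.0689
FG = 259/(259 − 2.8) = 1.0109
ABV = (1.0689 − 1.0109)·131.25

7.6117 % ABV


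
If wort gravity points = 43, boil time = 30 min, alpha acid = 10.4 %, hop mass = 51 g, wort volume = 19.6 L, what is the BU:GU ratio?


U = 1.65·0.000125^(GP/1000)·(1−e^(−0.04t))/4.15;  IBU = (α/100)·m·U·1000/V;  BU:GU = IBU/GP
U = 1.65·0.000125^(43/1000)·(1−e^(−0.04·30))/4.15 = 0.1888
IBU = (10.4/100)·51·0.1888·1000/19.6 = 51.0866
BU:GU = 51.0866/43

1.1881


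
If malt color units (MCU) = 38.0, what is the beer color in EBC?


SRM = 1.4922·MCU^0.6859;  EBC = SRM·1.97
SRM = 1.4922·38.0^0.6859 = 18.0884
EBC = 18.0884·1.97

35.6342 EBC


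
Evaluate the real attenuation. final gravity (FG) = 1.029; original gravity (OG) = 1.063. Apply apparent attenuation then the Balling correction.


AA = (OG−FG)/(OG−1)·100;  RA = AA·0.8192
AA = (1.063 − 1.029)/(1.063 − 1)·100 = 53.9683
RA = 53.9683·0.8192

44.2108 %


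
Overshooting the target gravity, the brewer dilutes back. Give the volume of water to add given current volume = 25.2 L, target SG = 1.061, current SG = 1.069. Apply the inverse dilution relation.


V_water = V·((SG_curr − 1)/(SG_target − 1) − 1)
V_water = 25.2·((1.069 − 1)/(1.061 − 1) − 1)

3.3049 L


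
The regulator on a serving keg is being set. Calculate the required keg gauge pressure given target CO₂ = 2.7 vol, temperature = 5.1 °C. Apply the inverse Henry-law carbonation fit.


psi = vols/(0.01821 + 0.09011·e^(−0.04·T)) − 14.695
psi = 2.7/(0.01821 + 0.09011·e^(−0.04·5.1)) − 14.695

14.7516 psi


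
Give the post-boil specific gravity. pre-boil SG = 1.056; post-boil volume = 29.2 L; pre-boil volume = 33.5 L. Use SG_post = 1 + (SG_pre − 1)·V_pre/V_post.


pts_pre = (1.056 − 1)·1000 = 56.0000
pts_post = 56.0000·33.5/29.2 = 64.2466
SG_post = 1 + 64.2466/1000

1.0642


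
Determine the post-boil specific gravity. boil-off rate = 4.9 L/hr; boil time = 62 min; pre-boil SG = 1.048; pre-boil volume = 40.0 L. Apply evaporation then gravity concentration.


V_post = V_pre − rate·(t/60);  SG_post = 1 + (SG_pre−1)·V_pre/V_post
V_post = 40.0 − 4.9·(62/60) = 34.9367
SG_post = 1 + (1.048 − 1)·40.0/34.9367

1.0550


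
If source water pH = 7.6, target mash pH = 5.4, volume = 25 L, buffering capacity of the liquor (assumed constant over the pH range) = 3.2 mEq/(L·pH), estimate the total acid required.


acid = buffering capacity · (pH_source − pH_target) · V
acid = 3.2 · (7.6 − 5.4) · 25

176.0000 mEq


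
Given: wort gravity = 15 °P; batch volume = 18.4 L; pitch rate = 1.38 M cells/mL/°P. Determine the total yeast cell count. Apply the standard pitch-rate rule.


cells (billions) = rate · V_L · °P
cells = 1.38 · 18.4 · 15

380.8800 billion cells


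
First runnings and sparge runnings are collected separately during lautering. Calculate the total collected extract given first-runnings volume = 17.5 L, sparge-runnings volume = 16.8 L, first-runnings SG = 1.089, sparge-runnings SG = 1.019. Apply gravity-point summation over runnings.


total = Σ (SG_i − 1)·1000·V_i
first = (1.089 − 1)·1000·17.5 = 1557.5000
sparge = (1.019 − 1)·1000·16.8 = 319.2000
total = 1557.5000 + 319.2000

1876.7000 gravity·L


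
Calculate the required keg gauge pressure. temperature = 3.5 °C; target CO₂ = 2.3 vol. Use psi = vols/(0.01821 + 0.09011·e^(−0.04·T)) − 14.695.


psi = 2.3/(0.01821 + 0.09011·e^(−0.04·3.5)) − 14.695

9.1274 psi


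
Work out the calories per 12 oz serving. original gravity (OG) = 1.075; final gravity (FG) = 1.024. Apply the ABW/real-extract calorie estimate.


ABW = (OG−FG)·131.25·0.79/FG;  °P = 259 − 259/SG (for OG→OE and FG→AE);  RE = 0.1808·OE + 0.8192·AE;  Cal = (6.9·ABW + 4·(RE−0.1))·FG·3.55
ABW = (1.075 − 1.024)·131.25·0.79/1.024 = 5.1641
OE = 259 − 259/1.075 = 18.0698 °P
AE = 259 − 259/1.024 = 6.0703 °P
RE = 0.1808·18.0698 + 0.8192·6.0703 = 8.2398 °P
Cal = (6.9·5.1641 + 4·(8.2398−0.1))·1.024·3.55

247.8905 kcal


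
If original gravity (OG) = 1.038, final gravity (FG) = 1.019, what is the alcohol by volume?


ABV = (OG − FG) · 131.25
ABV = (1.038 − 1.019) · 131.25

2.4938 % ABV


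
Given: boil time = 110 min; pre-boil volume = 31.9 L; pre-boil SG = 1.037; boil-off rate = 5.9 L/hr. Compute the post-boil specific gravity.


V_post = V_pre − rate·(t/60);  SG_post = 1 + (SG_pre−1)·V_pre/V_post
V_post = 31.9 − 5.9·(110/60) = 21.0833
SG_post = 1 + (1.037 − 1)·31.9/21.0833

1.0560


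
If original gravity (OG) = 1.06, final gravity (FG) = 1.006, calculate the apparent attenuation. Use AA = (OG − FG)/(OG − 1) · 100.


AA = (1.06 − 1.006)/(1.06 − 1) · 100

90.0000 %


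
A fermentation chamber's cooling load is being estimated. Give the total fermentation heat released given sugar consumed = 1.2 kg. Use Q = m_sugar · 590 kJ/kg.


Q = 1.2 · 590

708.0000 kJ


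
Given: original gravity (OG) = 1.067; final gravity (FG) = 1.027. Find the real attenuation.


AA = (OG−FG)/(OG−1)·100;  RA = AA·0.8192
AA = (1.067 − 1.027)/(1.067 − 1)·100 = 59.7015
RA = 59.7015·0.8192

48.9075 %


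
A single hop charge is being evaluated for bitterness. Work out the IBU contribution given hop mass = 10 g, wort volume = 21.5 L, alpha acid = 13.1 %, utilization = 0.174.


IBU = (α/100)·mass·U·1000 / V
IBU = (13.1/100)·10·0.174·1000 / 21.5

10.6019 IBU


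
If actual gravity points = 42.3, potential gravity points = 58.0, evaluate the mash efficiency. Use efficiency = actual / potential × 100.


efficiency = 42.3 / 58.0 × 100

72.9310 %


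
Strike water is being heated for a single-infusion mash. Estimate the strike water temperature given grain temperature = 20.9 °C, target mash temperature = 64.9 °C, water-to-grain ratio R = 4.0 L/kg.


T_strike = (0.41/R)·(T_mash − T_grain) + T_mash
T_strike = (0.41/4.0)·(64.9 − 20.9) + 64.9

69.4100 °C


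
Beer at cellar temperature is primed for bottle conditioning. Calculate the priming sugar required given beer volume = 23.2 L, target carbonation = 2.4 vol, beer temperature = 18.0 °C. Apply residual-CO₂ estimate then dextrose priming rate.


residual = 14.695·(0.01821 + 0.09011·e^(−0.04·T));  sugar = (target − residual)·4.0·V
residual = 14.695·(0.01821 + 0.09011·e^(−0.04·18.0)) = 0.9121
sugar = (2.4 − 0.9121)·4.0·23.2

138.0737 g


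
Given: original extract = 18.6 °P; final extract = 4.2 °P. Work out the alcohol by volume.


SG = 259/(259 − P);  ABV = (OG − FG)·131.25
OG = 259/(259 − 18.6) = 1.0774
FG = 259/(259 − 4.2) = 1.0165
ABV = (1.0774 − 1.0165)·131.25

7.9915 % ABV


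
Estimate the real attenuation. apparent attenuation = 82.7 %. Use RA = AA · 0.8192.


RA = 82.7 · 0.8192

67.7478 %


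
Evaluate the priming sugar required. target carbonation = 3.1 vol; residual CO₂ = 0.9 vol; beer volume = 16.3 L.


sugar = (target − residual)·4.0·V
sugar = (3.1 − 0.9)·4.0·16.3

143.4400 g


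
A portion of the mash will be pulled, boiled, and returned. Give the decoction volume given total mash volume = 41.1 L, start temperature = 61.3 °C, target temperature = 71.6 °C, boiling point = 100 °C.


V_dec = V_total·(T_target − T_start)/(T_boil − T_start)
V_dec = 41.1·(71.6 − 61.3)/(100 − 61.3)

10.9388 L


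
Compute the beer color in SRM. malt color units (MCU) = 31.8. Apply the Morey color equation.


SRM = 1.4922 · MCU^0.6859
SRM = 1.4922 · 31.8^0.6859

16.0082 SRM


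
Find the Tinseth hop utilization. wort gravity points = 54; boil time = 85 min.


U = 1.65·0.000125^(GP/1000) · (1 − e^(−0.04·t))/4.15
bigness = 1.65·0.000125^(54/1000) = 1.0156
boil_factor = (1 − e^(−0.04·85))/4.15 = 0.2329
U = 1.0156 · 0.2329

0.2366
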